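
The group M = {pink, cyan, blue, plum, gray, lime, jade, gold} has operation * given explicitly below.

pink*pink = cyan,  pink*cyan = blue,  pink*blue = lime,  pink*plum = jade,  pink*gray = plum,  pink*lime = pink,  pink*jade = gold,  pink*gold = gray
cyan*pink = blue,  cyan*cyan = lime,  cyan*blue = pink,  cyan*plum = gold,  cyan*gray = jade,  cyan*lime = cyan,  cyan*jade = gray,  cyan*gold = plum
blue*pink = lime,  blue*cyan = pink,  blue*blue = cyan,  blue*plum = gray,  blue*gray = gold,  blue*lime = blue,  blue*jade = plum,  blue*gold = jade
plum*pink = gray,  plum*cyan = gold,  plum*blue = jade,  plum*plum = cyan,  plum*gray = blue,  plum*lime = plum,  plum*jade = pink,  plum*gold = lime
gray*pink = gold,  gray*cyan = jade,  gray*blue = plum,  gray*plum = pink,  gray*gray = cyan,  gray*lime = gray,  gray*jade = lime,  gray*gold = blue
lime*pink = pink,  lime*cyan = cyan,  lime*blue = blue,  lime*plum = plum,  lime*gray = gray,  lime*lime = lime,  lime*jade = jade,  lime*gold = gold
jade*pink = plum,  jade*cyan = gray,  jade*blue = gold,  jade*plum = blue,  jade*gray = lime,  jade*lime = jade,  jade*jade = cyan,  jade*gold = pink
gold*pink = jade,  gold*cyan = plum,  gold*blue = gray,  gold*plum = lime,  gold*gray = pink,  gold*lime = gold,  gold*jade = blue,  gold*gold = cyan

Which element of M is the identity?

The identity e satisfies e*x = x for all x, so its row in the table reproduces the column headers.
Row lime reads: pink, cyan, blue, plum, gray, lime, jade, gold — exactly the header order. So lime is the identity.

lime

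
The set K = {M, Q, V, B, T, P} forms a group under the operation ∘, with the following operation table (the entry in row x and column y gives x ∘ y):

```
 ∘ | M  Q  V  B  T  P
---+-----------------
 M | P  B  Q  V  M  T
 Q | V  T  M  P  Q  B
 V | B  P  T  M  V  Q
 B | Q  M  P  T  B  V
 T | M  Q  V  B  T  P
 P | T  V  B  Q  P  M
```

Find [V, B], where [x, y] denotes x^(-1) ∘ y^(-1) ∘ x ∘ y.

P

Identity is T; from the table V^(-1) = V and B^(-1) = B.
V ∘ B = M
M ∘ V = Q
Q ∘ B = P
(Structurally, K here is isomorphic to the symmetric group S_3.)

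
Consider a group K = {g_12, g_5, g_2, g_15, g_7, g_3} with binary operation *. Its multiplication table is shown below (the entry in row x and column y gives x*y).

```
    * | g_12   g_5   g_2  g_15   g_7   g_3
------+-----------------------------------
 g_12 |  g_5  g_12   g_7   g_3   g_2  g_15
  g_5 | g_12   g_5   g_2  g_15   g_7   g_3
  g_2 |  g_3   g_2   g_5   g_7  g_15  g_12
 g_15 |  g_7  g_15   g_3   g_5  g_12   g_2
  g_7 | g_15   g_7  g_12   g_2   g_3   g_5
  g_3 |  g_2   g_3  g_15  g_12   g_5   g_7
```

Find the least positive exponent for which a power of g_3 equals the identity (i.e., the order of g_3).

The identity element is g_5 (its row matches the header).
g_3^1 = g_3
g_3^2 = g_3*g_3 = g_7
g_3^3 = g_7*g_3 = g_5
The first power of g_3 equal to the identity is g_3^3, so ord(g_3) = 3.

3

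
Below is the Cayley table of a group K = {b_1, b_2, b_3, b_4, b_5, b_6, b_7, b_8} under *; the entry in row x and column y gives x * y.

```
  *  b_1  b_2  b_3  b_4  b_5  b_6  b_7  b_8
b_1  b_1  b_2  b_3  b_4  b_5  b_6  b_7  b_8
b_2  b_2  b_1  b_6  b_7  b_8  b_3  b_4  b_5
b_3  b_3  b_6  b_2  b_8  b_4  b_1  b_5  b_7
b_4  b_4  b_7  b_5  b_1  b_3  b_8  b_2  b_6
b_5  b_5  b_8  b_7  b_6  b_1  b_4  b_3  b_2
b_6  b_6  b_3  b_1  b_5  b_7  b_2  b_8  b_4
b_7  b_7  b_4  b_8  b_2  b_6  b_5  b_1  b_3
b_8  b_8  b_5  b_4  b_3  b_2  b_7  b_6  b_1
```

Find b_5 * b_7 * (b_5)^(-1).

The identity is b_1. In row b_5, the entry b_1 sits in column b_5, so b_5^(-1) = b_5.
b_5 * b_7 = b_3
b_3 * b_5 = b_4

b_4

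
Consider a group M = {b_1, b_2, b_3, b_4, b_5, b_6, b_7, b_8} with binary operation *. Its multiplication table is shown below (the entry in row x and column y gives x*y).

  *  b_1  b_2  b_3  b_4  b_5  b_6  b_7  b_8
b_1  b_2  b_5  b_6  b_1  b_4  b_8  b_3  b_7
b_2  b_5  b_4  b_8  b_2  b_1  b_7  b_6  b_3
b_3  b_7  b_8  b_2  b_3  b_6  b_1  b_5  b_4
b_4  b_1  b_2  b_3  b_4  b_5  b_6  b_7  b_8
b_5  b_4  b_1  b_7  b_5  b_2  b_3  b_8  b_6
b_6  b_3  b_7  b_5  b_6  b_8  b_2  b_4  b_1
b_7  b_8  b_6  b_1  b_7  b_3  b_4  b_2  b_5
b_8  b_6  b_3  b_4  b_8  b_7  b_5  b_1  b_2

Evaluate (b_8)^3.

b_3

b_8^1 = b_8
b_8^2 = b_8*b_8 = b_2
b_8^3 = b_2*b_8 = b_3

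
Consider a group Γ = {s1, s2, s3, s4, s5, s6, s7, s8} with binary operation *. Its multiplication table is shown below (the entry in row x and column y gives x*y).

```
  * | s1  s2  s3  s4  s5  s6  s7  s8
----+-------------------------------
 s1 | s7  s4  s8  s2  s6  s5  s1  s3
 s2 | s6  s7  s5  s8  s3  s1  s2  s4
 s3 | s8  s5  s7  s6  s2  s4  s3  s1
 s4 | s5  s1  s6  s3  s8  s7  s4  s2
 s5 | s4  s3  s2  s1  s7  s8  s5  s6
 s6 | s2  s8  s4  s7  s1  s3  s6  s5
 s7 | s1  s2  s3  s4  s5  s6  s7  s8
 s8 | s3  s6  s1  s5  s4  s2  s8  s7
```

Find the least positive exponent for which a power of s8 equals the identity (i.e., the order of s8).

2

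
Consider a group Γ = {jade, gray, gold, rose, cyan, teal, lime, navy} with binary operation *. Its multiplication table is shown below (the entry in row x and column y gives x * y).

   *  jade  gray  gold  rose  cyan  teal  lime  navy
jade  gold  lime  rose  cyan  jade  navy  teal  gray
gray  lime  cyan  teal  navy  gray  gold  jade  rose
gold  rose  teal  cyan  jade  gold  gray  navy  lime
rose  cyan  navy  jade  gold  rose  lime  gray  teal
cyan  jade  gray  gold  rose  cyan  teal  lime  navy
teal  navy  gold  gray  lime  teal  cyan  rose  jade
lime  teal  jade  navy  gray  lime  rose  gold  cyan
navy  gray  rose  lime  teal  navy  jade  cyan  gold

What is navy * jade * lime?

navy * jade = gray
gray * lime = jade

jade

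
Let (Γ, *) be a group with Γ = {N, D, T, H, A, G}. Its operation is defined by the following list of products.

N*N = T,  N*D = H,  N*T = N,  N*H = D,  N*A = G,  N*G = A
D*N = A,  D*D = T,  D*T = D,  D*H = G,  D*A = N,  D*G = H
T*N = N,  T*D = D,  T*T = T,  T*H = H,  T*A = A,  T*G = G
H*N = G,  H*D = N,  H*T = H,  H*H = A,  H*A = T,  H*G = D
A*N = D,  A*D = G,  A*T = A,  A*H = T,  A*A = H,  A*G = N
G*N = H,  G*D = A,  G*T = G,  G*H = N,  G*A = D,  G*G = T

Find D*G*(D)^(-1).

N

The identity is T. In row D, the entry T sits in column D, so D^(-1) = D.
D*G = H
H*D = N
(Structurally, Γ here is isomorphic to the symmetric group S_3.)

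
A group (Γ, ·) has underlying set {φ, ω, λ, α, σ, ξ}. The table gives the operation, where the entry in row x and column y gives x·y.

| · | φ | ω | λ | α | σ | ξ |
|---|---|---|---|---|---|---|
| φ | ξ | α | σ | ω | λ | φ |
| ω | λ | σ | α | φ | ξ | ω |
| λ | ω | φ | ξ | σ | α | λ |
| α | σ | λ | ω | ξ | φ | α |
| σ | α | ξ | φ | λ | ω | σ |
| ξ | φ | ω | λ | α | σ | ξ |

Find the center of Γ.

An element z is central iff its row equals its column in the table.
For ω: ω·φ = λ ≠ α = φ·ω, so ω ∉ Z.
Checking each element this way leaves Z(Γ) = {ξ}.

{ξ}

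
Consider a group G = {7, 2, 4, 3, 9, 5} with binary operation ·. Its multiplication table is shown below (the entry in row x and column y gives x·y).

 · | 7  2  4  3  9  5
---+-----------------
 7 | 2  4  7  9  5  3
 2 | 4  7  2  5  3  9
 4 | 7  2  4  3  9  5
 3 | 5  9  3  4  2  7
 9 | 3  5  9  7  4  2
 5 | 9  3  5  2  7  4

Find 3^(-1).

3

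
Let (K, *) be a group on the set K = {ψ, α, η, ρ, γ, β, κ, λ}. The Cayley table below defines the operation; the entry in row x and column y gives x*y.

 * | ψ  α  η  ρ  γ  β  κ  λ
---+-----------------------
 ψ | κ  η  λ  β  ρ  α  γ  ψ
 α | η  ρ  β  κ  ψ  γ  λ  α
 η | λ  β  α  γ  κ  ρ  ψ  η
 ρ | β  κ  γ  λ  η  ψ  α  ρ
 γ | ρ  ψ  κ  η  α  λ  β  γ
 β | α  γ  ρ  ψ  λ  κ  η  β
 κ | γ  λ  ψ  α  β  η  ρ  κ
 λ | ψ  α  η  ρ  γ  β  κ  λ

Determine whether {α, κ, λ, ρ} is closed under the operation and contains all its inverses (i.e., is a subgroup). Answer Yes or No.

{α, κ, λ, ρ} contains the identity λ.
Checking products: every product of two elements of {α, κ, λ, ρ} (read from the table) lies in {α, κ, λ, ρ}, so the set is closed.
In a finite group, a nonempty closed subset is a subgroup. So {α, κ, λ, ρ} ≤ K.

Yes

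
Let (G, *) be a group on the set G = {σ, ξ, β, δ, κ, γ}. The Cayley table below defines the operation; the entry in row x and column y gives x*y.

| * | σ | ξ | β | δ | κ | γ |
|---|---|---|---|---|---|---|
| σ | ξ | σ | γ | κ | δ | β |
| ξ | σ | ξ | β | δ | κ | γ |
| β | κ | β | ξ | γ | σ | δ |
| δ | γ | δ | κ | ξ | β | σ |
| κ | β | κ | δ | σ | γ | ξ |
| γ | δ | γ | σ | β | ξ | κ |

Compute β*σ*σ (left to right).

β

β*σ = κ
κ*σ = β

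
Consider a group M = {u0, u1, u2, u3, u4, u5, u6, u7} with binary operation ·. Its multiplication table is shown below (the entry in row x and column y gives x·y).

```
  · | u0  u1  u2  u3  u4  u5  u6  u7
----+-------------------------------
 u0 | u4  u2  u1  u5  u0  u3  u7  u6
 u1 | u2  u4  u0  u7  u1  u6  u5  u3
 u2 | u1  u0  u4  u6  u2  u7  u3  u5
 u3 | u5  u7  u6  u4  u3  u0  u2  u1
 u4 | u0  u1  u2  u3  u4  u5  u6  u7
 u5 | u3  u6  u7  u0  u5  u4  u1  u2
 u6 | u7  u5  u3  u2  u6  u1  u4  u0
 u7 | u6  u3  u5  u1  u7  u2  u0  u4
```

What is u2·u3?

Read row u2, column u3: u2·u3 = u6.

u6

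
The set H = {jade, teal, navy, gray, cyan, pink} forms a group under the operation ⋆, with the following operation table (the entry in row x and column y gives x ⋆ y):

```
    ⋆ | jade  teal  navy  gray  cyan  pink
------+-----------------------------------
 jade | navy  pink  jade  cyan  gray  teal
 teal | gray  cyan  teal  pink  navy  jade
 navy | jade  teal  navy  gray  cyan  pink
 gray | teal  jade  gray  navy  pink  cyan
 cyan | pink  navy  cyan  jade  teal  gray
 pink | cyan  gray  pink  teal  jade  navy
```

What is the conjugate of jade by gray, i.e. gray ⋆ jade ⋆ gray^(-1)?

pink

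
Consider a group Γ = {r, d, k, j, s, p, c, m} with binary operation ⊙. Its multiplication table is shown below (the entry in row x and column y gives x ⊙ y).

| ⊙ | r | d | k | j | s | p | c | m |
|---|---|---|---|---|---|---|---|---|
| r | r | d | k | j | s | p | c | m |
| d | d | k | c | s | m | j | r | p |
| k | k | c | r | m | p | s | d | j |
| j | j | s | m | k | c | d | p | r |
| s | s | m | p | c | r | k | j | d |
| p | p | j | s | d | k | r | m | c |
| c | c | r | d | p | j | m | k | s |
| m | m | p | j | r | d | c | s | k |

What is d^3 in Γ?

d^1 = d
d^2 = d ⊙ d = k
d^3 = k ⊙ d = c
(Structurally, Γ here is isomorphic to Z_2 x Z_4.)

c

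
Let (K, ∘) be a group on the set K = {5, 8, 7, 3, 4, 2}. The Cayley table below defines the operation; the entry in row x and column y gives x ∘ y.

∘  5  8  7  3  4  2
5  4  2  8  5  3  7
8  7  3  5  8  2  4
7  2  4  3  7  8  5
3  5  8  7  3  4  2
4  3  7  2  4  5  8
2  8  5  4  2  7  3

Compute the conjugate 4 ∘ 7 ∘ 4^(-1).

The identity is 3. In row 4, the entry 3 sits in column 5, so 4^(-1) = 5.
4 ∘ 7 = 2
2 ∘ 5 = 8

8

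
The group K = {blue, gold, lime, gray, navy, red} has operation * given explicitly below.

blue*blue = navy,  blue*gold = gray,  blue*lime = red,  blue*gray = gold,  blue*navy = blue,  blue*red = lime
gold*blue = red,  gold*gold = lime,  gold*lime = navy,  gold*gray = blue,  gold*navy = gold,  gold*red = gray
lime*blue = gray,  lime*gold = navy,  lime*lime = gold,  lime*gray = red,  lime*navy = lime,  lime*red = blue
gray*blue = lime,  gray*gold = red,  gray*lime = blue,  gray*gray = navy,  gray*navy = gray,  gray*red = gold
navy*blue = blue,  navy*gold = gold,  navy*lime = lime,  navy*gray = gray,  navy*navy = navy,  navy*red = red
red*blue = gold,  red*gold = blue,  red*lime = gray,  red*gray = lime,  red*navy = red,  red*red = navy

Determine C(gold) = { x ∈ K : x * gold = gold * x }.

Compare row gold with column gold entry by entry.
lime * gold = navy = gold * lime, so lime commutes with gold.
gray * gold = red but gold * gray = blue, so gray does not.
Collecting the elements that commute with gold: C(gold) = {gold, lime, navy}.
(Structurally, K here is isomorphic to the symmetric group S_3.)

{gold, lime, navy}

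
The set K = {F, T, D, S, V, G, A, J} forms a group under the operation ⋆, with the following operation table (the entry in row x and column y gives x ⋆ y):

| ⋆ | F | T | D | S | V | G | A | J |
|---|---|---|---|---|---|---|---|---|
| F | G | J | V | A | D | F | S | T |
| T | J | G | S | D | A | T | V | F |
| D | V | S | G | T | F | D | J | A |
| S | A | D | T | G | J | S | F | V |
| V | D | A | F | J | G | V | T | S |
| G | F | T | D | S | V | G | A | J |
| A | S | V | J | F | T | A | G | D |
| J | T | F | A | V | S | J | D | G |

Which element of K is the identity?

The identity e satisfies e ⋆ x = x for all x, so its row in the table reproduces the column headers.
Row G reads: F, T, D, S, V, G, A, J — exactly the header order. So G is the identity.
(Structurally, K here is isomorphic to the elementary abelian group (Z_2)^3.)

G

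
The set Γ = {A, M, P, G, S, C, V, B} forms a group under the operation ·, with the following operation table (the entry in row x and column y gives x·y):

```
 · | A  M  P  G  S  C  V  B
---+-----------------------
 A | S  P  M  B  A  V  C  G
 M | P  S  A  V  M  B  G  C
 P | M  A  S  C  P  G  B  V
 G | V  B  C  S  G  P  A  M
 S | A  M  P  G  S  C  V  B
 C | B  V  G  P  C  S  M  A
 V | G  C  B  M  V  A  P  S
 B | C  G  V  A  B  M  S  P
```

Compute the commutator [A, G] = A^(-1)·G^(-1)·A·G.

Identity is S; from the table A^(-1) = A and G^(-1) = G.
A·G = B
B·A = C
C·G = P

P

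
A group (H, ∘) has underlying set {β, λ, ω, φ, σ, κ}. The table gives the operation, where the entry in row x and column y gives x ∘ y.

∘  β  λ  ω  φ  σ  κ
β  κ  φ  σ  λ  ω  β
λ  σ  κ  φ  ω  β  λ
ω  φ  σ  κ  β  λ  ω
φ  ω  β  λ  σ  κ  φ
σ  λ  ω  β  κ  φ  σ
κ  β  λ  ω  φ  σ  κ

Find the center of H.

{κ}

An element z is central iff its row equals its column in the table.
For σ: σ ∘ λ = ω ≠ β = λ ∘ σ, so σ ∉ Z.
Checking each element this way leaves Z(H) = {κ}.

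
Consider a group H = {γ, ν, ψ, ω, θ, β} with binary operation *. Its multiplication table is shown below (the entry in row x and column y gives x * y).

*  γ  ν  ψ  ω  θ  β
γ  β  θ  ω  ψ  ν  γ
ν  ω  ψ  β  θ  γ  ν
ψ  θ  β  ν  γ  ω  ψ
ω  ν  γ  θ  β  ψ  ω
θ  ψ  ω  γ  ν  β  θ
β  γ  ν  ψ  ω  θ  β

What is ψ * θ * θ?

ψ

ψ * θ = ω
ω * θ = ψ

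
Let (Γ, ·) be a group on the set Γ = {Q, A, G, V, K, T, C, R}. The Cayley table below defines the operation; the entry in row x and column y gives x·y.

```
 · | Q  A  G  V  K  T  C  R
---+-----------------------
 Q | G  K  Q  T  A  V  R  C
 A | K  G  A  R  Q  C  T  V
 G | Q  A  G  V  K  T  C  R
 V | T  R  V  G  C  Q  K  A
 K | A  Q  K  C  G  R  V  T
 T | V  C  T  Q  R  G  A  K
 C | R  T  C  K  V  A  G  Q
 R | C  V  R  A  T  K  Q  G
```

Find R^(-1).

R

First locate the identity: row G matches the header, so G is the identity.
Scan row R for G: R·R = G. Hence R^(-1) = R.
(Structurally, Γ here is isomorphic to the elementary abelian group (Z_2)^3.)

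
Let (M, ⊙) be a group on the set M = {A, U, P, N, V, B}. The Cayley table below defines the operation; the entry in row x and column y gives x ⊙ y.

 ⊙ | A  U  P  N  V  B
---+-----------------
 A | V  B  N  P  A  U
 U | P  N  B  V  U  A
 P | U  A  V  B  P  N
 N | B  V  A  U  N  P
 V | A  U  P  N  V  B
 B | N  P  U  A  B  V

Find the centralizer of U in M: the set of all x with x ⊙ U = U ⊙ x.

{N, U, V}

Compare row U with column U entry by entry.
N ⊙ U = V = U ⊙ N, so N commutes with U.
P ⊙ U = A but U ⊙ P = B, so P does not.
Collecting the elements that commute with U: C(U) = {N, U, V}.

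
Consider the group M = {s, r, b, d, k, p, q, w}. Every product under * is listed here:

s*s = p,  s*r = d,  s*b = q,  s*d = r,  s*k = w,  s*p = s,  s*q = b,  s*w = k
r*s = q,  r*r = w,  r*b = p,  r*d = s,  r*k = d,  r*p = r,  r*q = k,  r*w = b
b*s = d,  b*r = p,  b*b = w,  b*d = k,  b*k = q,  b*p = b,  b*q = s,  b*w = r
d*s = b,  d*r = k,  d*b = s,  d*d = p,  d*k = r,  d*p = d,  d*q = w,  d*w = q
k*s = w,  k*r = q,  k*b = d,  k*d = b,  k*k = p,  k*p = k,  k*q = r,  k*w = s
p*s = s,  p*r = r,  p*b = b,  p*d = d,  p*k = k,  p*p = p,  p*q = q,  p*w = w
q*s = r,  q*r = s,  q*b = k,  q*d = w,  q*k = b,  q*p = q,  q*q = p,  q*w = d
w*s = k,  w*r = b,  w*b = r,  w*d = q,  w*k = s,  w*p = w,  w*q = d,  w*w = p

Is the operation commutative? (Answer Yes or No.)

No

r*q = k but q*r = s.
Since r and q do not commute, M is not abelian.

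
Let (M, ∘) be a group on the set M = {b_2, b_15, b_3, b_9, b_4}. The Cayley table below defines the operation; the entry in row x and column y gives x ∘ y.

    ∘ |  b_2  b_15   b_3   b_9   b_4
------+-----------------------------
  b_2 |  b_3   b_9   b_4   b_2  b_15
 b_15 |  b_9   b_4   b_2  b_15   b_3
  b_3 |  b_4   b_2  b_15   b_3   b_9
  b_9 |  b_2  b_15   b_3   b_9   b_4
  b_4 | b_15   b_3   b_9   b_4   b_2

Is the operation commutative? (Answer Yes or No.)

Yes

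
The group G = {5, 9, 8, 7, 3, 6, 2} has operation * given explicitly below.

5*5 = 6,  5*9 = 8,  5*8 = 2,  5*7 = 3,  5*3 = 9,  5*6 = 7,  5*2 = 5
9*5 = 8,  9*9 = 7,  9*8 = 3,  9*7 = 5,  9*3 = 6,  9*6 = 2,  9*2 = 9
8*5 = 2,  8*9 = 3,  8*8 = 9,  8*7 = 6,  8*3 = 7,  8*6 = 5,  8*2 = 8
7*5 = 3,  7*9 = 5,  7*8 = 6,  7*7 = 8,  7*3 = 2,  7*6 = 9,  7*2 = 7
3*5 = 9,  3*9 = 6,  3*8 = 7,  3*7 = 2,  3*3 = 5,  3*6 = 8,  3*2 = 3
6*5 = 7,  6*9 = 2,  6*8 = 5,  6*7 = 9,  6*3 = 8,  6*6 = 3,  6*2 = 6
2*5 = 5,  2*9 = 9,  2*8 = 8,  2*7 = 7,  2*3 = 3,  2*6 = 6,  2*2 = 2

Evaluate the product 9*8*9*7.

9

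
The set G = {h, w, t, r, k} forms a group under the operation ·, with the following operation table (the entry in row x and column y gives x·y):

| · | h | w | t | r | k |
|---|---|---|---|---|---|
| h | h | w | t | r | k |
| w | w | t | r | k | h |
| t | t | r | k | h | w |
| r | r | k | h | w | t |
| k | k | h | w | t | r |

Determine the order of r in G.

5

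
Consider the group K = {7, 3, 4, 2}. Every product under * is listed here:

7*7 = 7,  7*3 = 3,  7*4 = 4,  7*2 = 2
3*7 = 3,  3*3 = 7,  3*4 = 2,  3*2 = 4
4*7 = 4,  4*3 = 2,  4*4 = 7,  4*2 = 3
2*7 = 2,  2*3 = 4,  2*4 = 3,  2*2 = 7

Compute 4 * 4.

7

Read row 4, column 4: 4 * 4 = 7.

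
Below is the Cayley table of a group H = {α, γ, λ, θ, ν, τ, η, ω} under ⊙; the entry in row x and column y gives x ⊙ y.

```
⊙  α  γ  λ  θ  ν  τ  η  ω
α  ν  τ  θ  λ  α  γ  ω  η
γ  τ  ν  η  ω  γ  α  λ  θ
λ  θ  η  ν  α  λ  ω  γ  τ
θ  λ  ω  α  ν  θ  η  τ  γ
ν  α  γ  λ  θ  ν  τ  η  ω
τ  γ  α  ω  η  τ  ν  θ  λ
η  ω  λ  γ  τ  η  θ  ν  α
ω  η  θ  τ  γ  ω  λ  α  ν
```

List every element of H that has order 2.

Identity is ν. Compute the order of each non-identity element by repeated multiplication:
  α: α → ν  (order 2)
  γ: γ → ν  (order 2)
  λ: λ → ν  (order 2)
  θ: θ → ν  (order 2)
  τ: τ → ν  (order 2)
  η: η → ν  (order 2)
  ω: ω → ν  (order 2)
Elements of order 2: {α, γ, η, θ, λ, τ, ω}.
(Structurally, H here is isomorphic to the elementary abelian group (Z_2)^3.)

{α, γ, η, θ, λ, τ, ω}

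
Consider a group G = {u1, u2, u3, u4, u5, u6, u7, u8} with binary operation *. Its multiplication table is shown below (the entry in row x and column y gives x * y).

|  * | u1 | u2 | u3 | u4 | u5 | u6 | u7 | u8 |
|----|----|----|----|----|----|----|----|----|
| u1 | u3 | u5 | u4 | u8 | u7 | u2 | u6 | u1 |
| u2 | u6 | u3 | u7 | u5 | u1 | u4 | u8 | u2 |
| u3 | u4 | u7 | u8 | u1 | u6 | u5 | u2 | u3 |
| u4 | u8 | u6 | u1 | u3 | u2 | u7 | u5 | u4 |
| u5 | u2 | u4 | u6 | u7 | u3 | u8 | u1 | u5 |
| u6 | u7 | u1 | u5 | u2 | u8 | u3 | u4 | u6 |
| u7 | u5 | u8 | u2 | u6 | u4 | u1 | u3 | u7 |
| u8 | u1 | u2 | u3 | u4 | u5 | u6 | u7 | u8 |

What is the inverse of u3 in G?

First locate the identity: row u8 matches the header, so u8 is the identity.
Scan row u3 for u8: u3 * u3 = u8. Hence u3^(-1) = u3.

u3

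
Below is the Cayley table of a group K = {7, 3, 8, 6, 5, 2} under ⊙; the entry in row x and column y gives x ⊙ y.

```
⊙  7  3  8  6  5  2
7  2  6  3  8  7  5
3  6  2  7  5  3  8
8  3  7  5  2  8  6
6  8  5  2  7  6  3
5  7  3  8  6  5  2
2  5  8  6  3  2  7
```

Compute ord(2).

The identity element is 5 (its row matches the header).
2^1 = 2
2^2 = 2 ⊙ 2 = 7
2^3 = 7 ⊙ 2 = 5
The first power of 2 equal to the identity is 2^3, so ord(2) = 3.
(Structurally, K here is isomorphic to the cyclic group Z_6.)

3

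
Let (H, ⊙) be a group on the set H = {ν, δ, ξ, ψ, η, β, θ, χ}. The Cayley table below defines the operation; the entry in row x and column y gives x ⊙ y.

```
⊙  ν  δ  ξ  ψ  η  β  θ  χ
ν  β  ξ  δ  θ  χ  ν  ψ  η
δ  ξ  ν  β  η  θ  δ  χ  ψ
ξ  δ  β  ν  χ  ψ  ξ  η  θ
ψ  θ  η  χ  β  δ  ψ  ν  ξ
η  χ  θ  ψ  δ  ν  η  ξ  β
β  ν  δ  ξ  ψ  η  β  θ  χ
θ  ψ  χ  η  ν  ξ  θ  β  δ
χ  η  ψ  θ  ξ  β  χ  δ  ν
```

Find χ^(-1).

First locate the identity: row β matches the header, so β is the identity.
Scan row χ for β: χ ⊙ η = β. Hence χ^(-1) = η.

η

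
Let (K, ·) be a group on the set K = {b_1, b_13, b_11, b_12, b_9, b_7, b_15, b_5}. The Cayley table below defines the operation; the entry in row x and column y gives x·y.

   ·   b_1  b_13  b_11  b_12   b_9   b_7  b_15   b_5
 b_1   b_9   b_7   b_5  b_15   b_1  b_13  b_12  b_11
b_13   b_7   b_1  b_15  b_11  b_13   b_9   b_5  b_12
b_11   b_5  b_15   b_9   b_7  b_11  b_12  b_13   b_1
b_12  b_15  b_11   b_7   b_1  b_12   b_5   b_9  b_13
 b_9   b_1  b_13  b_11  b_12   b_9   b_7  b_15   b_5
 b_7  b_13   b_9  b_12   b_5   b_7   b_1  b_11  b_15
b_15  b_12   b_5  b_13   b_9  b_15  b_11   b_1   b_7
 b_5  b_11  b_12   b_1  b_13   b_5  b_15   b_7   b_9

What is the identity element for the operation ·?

b_9

The identity e satisfies e·x = x for all x, so its row in the table reproduces the column headers.
Row b_9 reads: b_1, b_13, b_11, b_12, b_9, b_7, b_15, b_5 — exactly the header order. So b_9 is the identity.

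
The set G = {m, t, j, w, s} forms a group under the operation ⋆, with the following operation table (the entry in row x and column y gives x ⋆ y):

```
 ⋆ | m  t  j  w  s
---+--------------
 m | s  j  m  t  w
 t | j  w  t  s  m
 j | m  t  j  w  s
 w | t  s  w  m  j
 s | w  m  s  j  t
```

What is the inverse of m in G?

First locate the identity: row j matches the header, so j is the identity.
Scan row m for j: m ⋆ t = j. Hence m^(-1) = t.
(Structurally, G here is isomorphic to the cyclic group Z_5.)

t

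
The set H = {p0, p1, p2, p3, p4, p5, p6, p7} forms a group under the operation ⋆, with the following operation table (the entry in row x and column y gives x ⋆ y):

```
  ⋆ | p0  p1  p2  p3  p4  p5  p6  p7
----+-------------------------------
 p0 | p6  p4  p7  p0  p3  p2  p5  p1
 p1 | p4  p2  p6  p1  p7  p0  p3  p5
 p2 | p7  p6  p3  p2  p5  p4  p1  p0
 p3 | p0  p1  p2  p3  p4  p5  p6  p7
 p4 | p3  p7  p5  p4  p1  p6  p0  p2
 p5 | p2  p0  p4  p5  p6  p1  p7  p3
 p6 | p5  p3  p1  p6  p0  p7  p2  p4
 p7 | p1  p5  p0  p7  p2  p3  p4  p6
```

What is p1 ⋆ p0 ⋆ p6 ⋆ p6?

p1 ⋆ p0 = p4
p4 ⋆ p6 = p0
p0 ⋆ p6 = p5

p5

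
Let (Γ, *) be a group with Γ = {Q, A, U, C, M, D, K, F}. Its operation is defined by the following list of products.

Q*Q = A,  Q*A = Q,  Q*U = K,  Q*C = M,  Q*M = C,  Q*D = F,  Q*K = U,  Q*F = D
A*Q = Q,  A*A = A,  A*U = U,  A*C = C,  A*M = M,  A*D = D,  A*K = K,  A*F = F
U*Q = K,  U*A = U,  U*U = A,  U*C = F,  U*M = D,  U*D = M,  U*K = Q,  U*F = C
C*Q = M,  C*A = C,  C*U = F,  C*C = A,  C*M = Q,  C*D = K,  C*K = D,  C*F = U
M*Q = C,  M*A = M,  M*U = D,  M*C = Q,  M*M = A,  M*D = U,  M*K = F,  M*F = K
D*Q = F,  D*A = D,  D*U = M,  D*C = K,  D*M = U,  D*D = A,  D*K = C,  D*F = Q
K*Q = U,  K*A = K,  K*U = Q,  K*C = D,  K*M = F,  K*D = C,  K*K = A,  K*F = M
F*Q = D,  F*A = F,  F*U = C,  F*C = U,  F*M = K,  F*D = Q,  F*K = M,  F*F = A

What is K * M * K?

M

K * M = F
F * K = M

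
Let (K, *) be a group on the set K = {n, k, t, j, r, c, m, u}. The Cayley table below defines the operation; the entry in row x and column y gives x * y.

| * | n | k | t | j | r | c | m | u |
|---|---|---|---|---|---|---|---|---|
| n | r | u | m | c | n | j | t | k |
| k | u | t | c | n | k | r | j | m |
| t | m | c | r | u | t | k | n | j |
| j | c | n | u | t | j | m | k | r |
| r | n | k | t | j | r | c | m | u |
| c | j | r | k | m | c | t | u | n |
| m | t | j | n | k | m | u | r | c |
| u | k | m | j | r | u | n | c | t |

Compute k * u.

m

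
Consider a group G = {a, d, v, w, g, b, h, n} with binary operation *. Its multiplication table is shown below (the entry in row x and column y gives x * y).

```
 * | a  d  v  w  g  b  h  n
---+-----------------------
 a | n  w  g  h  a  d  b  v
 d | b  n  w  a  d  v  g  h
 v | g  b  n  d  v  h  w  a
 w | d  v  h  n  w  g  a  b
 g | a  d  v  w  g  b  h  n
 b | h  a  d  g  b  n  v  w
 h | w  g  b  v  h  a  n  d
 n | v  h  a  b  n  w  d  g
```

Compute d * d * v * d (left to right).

d * d = n
n * v = a
a * d = w

w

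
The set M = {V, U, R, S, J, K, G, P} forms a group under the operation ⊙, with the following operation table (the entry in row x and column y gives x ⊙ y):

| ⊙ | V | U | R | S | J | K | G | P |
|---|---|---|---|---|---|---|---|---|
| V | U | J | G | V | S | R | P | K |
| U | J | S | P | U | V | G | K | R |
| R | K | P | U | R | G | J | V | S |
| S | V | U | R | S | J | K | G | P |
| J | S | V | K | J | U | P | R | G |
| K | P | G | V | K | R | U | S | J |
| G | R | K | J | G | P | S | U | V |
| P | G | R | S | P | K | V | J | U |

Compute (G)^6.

U

G^1 = G
G^2 = G ⊙ G = U
G^3 = U ⊙ G = K
G^4 = K ⊙ G = S
G^5 = S ⊙ G = G
G^6 = G ⊙ G = U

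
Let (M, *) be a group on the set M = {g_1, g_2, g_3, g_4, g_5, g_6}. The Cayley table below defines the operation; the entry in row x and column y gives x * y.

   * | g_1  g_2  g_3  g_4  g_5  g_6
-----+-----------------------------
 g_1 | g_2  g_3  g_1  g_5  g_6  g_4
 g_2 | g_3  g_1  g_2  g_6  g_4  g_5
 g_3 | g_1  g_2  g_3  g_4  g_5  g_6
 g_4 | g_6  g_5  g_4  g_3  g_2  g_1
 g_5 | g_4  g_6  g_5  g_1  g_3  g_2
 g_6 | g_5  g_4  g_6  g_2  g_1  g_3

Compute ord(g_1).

3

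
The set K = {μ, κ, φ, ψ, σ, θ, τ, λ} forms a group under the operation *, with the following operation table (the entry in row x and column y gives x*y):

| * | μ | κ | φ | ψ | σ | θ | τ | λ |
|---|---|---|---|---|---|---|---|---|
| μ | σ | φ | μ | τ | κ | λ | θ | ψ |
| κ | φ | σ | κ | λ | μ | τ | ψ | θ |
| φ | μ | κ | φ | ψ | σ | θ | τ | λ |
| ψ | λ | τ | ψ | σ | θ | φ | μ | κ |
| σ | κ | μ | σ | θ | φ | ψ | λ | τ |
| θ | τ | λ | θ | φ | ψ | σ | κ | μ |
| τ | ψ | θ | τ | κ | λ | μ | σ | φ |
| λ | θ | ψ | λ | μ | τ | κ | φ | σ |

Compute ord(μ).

4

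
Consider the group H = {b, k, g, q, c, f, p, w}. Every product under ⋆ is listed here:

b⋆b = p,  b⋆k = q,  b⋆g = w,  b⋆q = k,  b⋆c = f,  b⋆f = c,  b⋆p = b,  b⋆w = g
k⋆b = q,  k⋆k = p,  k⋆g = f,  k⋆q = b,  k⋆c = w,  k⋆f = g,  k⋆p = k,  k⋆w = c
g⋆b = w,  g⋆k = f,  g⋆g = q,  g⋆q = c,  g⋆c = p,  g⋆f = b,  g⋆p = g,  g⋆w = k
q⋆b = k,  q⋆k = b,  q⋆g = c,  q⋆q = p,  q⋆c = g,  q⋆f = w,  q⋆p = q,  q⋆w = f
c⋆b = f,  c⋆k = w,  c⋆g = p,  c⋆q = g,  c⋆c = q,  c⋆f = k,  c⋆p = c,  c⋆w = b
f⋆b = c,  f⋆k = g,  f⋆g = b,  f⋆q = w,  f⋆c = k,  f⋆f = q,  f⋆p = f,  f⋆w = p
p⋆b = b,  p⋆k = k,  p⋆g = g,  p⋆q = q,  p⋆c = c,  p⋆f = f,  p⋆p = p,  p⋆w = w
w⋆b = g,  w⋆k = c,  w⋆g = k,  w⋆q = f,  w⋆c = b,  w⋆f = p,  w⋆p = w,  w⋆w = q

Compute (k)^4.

p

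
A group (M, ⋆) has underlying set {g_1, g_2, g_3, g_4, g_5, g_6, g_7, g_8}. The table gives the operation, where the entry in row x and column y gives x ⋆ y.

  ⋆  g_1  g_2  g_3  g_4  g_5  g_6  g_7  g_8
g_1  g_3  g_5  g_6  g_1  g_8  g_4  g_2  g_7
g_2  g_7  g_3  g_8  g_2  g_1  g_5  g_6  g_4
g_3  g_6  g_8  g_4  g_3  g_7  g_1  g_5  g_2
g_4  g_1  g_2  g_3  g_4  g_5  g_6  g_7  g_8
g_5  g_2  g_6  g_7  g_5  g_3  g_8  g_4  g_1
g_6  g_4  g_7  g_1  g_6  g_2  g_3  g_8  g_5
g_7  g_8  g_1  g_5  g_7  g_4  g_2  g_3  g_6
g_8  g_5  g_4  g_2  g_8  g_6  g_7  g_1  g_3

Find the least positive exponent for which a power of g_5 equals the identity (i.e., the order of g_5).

4

The identity element is g_4 (its row matches the header).
g_5^1 = g_5
g_5^2 = g_5 ⋆ g_5 = g_3
g_5^3 = g_3 ⋆ g_5 = g_7
g_5^4 = g_7 ⋆ g_5 = g_4
The first power of g_5 equal to the identity is g_5^4, so ord(g_5) = 4.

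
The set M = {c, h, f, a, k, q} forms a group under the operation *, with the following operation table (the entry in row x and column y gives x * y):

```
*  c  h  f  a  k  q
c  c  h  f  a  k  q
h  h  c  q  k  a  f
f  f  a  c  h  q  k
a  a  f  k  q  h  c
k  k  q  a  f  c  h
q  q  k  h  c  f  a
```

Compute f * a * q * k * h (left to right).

f * a = h
h * q = f
f * k = q
q * h = k

k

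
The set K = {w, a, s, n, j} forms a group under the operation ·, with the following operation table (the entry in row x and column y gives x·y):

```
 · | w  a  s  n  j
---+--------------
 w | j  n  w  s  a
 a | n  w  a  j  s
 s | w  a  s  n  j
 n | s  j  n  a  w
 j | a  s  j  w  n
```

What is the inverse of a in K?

First locate the identity: row s matches the header, so s is the identity.
Scan row a for s: a·j = s. Hence a^(-1) = j.
(Structurally, K here is isomorphic to the cyclic group Z_5.)

j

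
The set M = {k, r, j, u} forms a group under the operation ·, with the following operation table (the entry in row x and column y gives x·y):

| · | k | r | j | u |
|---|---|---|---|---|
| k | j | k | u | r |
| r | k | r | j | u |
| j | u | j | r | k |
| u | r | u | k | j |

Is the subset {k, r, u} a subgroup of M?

u·u = j, which is not in {k, r, u}.
The subset is not closed under ·, so it is not a subgroup.

No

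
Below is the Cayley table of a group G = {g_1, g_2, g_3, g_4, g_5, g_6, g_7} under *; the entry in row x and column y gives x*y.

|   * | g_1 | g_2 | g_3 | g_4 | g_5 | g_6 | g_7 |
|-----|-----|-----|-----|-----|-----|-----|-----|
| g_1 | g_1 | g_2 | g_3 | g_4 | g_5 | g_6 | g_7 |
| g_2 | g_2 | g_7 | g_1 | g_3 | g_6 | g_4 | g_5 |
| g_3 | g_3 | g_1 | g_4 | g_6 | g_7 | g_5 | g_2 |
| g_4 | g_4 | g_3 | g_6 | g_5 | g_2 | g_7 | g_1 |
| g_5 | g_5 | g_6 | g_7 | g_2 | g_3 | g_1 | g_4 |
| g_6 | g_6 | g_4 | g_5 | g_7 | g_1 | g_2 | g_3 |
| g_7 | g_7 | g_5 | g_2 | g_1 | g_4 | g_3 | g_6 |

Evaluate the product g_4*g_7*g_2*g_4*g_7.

g_4*g_7 = g_1
g_1*g_2 = g_2
g_2*g_4 = g_3
g_3*g_7 = g_2

g_2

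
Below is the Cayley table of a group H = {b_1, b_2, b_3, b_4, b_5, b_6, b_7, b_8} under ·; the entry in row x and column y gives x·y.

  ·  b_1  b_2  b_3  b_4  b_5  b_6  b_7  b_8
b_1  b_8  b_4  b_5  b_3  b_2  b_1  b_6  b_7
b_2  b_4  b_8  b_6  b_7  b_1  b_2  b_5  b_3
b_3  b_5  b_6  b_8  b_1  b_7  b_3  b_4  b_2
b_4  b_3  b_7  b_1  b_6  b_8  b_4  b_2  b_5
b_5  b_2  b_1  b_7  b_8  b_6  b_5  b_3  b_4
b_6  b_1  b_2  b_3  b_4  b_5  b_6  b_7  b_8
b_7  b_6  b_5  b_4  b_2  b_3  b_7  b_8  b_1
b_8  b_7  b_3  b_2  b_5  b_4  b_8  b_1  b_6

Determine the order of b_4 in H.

The identity element is b_6 (its row matches the header).
b_4^1 = b_4
b_4^2 = b_4·b_4 = b_6
The first power of b_4 equal to the identity is b_4^2, so ord(b_4) = 2.
(Structurally, H here is isomorphic to Z_2 x Z_4.)

2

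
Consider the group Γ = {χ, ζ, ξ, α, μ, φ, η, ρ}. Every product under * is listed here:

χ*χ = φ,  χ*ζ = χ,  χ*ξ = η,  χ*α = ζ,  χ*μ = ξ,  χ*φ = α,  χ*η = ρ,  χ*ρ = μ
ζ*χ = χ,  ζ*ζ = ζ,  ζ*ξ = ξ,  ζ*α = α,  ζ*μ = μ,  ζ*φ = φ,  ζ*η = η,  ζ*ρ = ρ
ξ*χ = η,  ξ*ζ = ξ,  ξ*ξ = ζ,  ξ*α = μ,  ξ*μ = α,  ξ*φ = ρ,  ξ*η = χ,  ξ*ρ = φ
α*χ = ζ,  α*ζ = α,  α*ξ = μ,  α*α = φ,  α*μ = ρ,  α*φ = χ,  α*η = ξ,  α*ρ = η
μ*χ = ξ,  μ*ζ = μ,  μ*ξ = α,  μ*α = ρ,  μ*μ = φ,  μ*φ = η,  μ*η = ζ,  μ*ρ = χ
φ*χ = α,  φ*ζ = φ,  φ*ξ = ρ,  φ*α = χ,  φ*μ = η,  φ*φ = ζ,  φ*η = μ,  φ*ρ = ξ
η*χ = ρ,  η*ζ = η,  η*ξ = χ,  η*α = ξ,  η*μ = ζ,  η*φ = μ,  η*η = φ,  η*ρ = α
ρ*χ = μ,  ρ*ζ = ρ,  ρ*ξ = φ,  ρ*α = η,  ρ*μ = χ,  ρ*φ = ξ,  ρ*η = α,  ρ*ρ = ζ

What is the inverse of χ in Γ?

First locate the identity: row ζ matches the header, so ζ is the identity.
Scan row χ for ζ: χ * α = ζ. Hence χ^(-1) = α.

α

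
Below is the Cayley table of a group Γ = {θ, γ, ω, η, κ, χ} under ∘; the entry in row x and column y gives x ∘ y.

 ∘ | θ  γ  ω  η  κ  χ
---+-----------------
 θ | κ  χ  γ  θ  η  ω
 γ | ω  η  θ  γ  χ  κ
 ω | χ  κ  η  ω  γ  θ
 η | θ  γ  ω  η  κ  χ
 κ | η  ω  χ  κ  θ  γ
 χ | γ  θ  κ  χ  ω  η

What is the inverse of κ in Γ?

First locate the identity: row η matches the header, so η is the identity.
Scan row κ for η: κ ∘ θ = η. Hence κ^(-1) = θ.
(Structurally, Γ here is isomorphic to the symmetric group S_3.)

θ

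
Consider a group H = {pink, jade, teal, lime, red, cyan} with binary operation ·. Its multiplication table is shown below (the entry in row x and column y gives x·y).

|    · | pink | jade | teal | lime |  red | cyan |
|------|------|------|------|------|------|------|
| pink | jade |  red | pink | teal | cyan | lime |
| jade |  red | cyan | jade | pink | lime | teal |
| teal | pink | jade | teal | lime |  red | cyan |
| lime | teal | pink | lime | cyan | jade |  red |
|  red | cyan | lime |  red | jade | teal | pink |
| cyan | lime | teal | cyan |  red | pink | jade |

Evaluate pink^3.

pink^1 = pink
pink^2 = pink·pink = jade
pink^3 = jade·pink = red
(Structurally, H here is isomorphic to the cyclic group Z_6.)

red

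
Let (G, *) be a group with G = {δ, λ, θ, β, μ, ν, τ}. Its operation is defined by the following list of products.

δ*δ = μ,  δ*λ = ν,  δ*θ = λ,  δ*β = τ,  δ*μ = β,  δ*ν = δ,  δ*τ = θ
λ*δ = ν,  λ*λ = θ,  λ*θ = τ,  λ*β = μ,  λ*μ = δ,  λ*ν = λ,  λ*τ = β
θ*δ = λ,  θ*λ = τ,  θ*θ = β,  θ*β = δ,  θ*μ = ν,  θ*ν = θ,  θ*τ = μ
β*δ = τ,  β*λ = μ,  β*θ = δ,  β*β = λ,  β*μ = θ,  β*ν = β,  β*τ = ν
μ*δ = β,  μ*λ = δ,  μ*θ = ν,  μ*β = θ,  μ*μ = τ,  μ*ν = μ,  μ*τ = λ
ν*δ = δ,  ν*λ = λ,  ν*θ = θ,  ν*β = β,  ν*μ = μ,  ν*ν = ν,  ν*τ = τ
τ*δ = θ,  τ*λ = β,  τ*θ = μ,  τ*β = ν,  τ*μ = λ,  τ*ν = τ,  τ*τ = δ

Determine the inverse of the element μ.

θ

First locate the identity: row ν matches the header, so ν is the identity.
Scan row μ for ν: μ*θ = ν. Hence μ^(-1) = θ.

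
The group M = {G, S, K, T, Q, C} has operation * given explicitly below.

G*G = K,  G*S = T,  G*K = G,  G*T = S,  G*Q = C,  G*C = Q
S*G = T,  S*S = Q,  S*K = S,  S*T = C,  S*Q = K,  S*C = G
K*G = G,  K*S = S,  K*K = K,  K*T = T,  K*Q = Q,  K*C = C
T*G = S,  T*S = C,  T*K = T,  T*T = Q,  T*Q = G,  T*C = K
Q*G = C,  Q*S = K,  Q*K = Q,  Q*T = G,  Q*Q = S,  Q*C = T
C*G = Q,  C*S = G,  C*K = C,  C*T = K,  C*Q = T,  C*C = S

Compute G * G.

K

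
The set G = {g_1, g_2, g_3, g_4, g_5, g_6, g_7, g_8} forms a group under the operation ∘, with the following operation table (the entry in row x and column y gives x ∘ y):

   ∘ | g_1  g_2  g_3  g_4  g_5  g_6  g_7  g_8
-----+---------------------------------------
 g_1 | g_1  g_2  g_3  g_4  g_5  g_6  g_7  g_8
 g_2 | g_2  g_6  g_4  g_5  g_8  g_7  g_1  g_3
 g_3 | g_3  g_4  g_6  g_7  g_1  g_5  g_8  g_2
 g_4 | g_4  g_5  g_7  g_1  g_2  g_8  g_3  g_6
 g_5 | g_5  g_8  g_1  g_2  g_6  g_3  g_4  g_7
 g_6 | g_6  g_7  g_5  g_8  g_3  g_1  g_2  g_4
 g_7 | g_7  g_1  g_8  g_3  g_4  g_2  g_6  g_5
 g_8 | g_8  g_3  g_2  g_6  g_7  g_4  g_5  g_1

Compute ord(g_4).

The identity element is g_1 (its row matches the header).
g_4^1 = g_4
g_4^2 = g_4 ∘ g_4 = g_1
The first power of g_4 equal to the identity is g_4^2, so ord(g_4) = 2.

2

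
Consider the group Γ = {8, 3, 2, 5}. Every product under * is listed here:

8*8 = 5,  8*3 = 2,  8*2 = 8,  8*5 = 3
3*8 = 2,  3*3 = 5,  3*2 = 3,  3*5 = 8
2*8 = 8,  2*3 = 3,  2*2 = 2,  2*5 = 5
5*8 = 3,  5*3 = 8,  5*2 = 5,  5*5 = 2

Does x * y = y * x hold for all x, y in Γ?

Yes

Check whether the table is symmetric across its main diagonal.
Every entry (row x, col y) equals the entry (row y, col x), so Γ is abelian.
(In fact Γ ≅ the cyclic group Z_4.)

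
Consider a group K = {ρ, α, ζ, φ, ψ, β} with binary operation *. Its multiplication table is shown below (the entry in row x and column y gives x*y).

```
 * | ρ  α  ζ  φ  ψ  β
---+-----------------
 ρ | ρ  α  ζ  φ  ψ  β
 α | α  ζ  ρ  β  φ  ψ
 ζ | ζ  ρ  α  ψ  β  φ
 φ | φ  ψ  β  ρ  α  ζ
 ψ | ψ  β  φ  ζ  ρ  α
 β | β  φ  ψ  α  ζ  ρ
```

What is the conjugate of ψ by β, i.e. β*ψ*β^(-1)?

The identity is ρ. In row β, the entry ρ sits in column β, so β^(-1) = β.
β*ψ = ζ
ζ*β = φ
(Structurally, K here is isomorphic to the symmetric group S_3.)

φ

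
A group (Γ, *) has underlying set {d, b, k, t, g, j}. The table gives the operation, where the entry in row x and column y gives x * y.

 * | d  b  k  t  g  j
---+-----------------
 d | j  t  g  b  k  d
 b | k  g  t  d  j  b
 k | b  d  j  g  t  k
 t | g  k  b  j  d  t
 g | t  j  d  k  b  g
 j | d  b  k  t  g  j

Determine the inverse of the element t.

t

First locate the identity: row j matches the header, so j is the identity.
Scan row t for j: t * t = j. Hence t^(-1) = t.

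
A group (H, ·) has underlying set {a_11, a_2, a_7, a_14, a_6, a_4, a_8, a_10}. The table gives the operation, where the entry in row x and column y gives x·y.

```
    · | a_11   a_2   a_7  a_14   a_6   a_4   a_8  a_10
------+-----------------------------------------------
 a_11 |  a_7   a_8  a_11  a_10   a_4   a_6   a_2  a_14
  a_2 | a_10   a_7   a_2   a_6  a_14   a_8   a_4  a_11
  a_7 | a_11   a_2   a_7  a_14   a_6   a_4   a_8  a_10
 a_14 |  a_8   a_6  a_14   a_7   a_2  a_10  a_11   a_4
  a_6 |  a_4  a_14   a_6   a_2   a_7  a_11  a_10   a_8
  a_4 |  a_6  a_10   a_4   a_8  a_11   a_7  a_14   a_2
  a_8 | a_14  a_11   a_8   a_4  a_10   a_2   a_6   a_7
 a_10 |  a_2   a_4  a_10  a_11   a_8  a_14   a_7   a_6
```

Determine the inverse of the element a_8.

First locate the identity: row a_7 matches the header, so a_7 is the identity.
Scan row a_8 for a_7: a_8·a_10 = a_7. Hence a_8^(-1) = a_10.
(Structurally, H here is isomorphic to the dihedral group D_4.)

a_10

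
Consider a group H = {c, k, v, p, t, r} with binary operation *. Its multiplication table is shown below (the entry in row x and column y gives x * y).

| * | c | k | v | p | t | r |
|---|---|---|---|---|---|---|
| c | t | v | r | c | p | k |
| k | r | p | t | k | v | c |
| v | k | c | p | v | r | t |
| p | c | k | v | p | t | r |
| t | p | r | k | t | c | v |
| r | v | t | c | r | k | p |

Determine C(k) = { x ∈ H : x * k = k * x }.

Compare row k with column k entry by entry.
v * k = c but k * v = t, so v does not.
Collecting the elements that commute with k: C(k) = {k, p}.
(Structurally, H here is isomorphic to the symmetric group S_3.)

{k, p}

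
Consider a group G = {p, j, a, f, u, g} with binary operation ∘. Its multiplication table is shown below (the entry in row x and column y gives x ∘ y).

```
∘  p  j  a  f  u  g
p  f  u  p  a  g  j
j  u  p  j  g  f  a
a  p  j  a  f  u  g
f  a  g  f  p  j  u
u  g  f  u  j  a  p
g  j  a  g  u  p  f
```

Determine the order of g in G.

The identity element is a (its row matches the header).
g^1 = g
g^2 = g ∘ g = f
g^3 = f ∘ g = u
g^4 = u ∘ g = p
g^5 = p ∘ g = j
g^6 = j ∘ g = a
The first power of g equal to the identity is g^6, so ord(g) = 6.
(Structurally, G here is isomorphic to the cyclic group Z_6.)

6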